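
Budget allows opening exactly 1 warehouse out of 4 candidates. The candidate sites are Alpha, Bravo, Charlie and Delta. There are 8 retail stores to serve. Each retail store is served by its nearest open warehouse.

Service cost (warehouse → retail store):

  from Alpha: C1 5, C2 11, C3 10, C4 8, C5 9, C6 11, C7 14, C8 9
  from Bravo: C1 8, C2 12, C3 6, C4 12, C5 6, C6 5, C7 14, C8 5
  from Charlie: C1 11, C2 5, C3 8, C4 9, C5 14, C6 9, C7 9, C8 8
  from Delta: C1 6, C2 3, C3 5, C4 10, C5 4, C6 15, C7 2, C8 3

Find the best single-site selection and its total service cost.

With exactly 1 open, each retail store uses its cheapest among the chosen.
{Delta}: C1→Delta 6, C2→Delta 3, C3→Delta 5, C4→Delta 10, C5→Delta 4, C6→Delta 15, C7→Delta 2, C8→Delta 3. Service cost 48.
{Bravo}: service cost 68
{Charlie}: service cost 73
Among all 4 size-1 choices, {Delta} is lowest.

Choose Delta only; total service cost 48.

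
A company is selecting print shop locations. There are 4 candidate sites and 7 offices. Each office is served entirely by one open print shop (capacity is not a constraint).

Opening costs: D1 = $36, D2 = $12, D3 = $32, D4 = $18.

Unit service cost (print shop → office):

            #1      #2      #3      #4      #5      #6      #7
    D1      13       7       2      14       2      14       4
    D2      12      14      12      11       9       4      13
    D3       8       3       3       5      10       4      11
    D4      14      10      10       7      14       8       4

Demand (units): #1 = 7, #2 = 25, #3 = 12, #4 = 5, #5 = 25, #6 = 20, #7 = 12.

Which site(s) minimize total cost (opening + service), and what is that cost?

Open D1 and D3; minimum total cost 426.

For any fixed open set, each office goes to its cheapest open site; total = fixed + service.
{D1, D3}: #1→D3 8·7=56, #2→D3 3·25=75, #3→D1 2·12=24, #4→D3 5·5=25, #5→D1 2·25=50, #6→D3 4·20=80, #7→D1 4·12=48. Service 358; fixed 68; total 426.
{D1, D2, D3}: service 358 + fixed 80 = 438
{D1, D3, D4}: service 358 + fixed 86 = 444
{D1, D2, D3, D4}: service 358 + fixed 98 = 456
(All 15 nonempty subsets were checked; D1 and D3 is lowest.)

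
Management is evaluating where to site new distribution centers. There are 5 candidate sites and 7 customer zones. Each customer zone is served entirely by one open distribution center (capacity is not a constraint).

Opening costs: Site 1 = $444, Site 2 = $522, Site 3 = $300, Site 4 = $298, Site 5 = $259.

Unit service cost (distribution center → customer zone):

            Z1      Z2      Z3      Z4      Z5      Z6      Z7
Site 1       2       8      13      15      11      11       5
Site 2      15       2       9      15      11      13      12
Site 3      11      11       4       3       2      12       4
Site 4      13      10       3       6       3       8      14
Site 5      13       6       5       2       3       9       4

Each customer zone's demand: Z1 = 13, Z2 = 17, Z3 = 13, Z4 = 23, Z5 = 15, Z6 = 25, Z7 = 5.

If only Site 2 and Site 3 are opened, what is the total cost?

Total cost: 1470

Each customer zone is assigned to its cheapest site among the open ones.
{Site 2, Site 3}: Z1→Site 3 11·13=143, Z2→Site 2 2·17=34, Z3→Site 3 4·13=52, Z4→Site 3 3·23=69, Z5→Site 3 2·15=30, Z6→Site 3 12·25=300, Z7→Site 3 4·5=20. Service 648; fixed 822; total 1470.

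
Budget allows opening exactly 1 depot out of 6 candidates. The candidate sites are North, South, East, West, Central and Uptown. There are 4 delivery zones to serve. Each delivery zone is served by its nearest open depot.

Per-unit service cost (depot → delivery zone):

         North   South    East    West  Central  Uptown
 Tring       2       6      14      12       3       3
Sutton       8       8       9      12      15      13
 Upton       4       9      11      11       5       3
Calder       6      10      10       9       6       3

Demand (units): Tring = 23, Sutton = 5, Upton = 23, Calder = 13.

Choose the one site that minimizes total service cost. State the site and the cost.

With exactly 1 open, each delivery zone uses its cheapest among the chosen.
{Uptown}: Tring→Uptown 3·23=69, Sutton→Uptown 13·5=65, Upton→Uptown 3·23=69, Calder→Uptown 3·13=39. Service cost 242.
{North}: service cost 256
{Central}: service cost 337
Among all 6 size-1 choices, {Uptown} is lowest.

Choose Uptown only; total service cost 242.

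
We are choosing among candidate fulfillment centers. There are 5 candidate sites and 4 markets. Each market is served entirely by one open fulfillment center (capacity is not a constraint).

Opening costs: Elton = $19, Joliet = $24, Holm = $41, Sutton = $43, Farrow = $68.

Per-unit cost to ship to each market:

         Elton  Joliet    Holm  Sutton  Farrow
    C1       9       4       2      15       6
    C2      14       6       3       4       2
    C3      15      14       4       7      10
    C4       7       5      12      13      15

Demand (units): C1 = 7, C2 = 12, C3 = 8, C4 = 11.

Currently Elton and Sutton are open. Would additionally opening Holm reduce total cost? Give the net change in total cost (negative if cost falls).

Current service cost with {Elton, Sutton}: 244.
Adding Holm: each market re-picks its cheapest; new service cost 159, saving 85.
Extra fixed cost: 41. Net change = 41 − 85 = -44.
(Totals: 306 → 262.)

Yes — net change −44 (cost falls by 44).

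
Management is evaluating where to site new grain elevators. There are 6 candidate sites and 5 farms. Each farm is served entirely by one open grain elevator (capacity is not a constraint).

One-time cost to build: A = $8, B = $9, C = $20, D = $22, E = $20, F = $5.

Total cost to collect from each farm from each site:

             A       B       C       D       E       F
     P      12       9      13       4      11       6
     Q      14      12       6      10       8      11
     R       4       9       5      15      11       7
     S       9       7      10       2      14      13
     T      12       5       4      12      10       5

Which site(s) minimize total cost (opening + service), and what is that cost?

For any fixed open set, each farm goes to its cheapest open site; total = fixed + service.
{F}: P→F 6, Q→F 11, R→F 7, S→F 13, T→F 5. Service 42; fixed 5; total 47.
{A, F}: P→F 6, Q→F 11, R→A 4, S→A 9, T→F 5. Service 35; fixed 13; total 48.
{B, F}: service 36 + fixed 14 = 50
{A, B, C, D, E, F}: P→D 4, Q→C 6, R→A 4, S→D 2, T→C 4. Service 20; fixed 84; total 104.
No other subset beats 47.

Open F only; minimum total cost 47.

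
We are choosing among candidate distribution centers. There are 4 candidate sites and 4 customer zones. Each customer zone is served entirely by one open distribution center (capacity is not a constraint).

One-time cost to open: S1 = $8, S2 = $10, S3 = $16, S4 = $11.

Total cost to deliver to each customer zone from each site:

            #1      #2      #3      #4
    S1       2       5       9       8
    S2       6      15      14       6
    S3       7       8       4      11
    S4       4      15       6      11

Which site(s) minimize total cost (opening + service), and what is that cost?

For any fixed open set, each customer zone goes to its cheapest open site; total = fixed + service.
{S1}: #1→S1 2, #2→S1 5, #3→S1 9, #4→S1 8. Service 24; fixed 8; total 32.
{S1, S2}: service 22 + fixed 18 = 40
{S1, S4}: service 21 + fixed 19 = 40
{S1, S2, S3, S4}: service 17 + fixed 45 = 62
No other subset beats 32.

Open S1 only; minimum total cost 32.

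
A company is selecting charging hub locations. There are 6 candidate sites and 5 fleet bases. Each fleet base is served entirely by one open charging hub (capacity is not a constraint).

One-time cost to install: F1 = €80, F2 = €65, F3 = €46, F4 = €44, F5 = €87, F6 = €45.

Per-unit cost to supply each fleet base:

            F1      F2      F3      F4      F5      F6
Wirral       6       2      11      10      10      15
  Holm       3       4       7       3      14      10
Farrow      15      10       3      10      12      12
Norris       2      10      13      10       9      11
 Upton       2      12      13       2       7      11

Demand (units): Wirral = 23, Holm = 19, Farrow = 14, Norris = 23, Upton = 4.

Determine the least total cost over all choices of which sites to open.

Minimum total cost: 390

For any fixed open set, each fleet base goes to its cheapest open site; total = fixed + service.
{F1, F2, F3}: Wirral→F2 2·23=46, Holm→F1 3·19=57, Farrow→F3 3·14=42, Norris→F1 2·23=46, Upton→F1 2·4=8. Service 199; fixed 191; total 390.
{F1, F3}: Wirral→F1 6·23=138, Holm→F1 3·19=57, Farrow→F3 3·14=42, Norris→F1 2·23=46, Upton→F1 2·4=8. Service 291; fixed 126; total 417.
{F1, F2, F3, F4}: service 199 + fixed 235 = 434
{F1, F2, F3, F4, F5, F6}: service 199 + fixed 367 = 566
No other subset beats 390.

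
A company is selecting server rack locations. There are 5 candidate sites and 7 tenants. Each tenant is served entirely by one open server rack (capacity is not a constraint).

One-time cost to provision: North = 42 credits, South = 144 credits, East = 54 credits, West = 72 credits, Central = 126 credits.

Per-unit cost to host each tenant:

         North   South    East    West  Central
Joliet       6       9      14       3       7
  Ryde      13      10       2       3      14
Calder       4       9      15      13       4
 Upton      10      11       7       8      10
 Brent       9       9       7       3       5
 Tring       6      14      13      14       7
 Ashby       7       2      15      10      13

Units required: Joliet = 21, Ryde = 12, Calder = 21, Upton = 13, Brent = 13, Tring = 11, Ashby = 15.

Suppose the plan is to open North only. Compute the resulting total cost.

Each tenant is assigned to its cheapest site among the open ones.
{North}: Joliet→North 6·21=126, Ryde→North 13·12=156, Calder→North 4·21=84, Upton→North 10·13=130, Brent→North 9·13=117, Tring→North 6·11=66, Ashby→North 7·15=105. Service 784; fixed 42; total 826.

Total cost: 826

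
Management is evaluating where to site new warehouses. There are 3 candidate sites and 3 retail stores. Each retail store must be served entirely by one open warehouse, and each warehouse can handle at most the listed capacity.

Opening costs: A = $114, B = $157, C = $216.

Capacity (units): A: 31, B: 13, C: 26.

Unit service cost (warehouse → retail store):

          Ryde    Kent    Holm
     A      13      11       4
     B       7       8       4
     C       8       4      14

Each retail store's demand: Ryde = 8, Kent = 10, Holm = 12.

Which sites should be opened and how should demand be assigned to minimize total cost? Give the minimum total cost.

Open {A}: Ryde→A 13·8=104, Kent→A 11·10=110, Holm→A 4·12=48.
Loads: A carries 30/31. Service 262; fixed 114; total 376.
Next best feasible plan costs 482.

Minimum total cost: 376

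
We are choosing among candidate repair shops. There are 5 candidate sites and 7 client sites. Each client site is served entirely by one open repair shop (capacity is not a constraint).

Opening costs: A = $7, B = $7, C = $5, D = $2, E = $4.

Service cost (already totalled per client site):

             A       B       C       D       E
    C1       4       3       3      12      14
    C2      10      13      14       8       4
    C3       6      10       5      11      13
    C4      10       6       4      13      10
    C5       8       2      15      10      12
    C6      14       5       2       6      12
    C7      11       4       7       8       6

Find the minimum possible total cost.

Minimum total cost: 40

For any fixed open set, each client site goes to its cheapest open site; total = fixed + service.
{B, C, E}: C1→B 3, C2→E 4, C3→C 5, C4→C 4, C5→B 2, C6→C 2, C7→B 4. Service 24; fixed 16; total 40.
{B, C, D}: service 28 + fixed 14 = 42
{B, C, D, E}: C1→B 3, C2→E 4, C3→C 5, C4→C 4, C5→B 2, C6→C 2, C7→B 4. Service 24; fixed 18; total 42.
{A, B, C, D, E}: C1→B 3, C2→E 4, C3→C 5, C4→C 4, C5→B 2, C6→C 2, C7→B 4. Service 24; fixed 25; total 49.
No other subset beats 40.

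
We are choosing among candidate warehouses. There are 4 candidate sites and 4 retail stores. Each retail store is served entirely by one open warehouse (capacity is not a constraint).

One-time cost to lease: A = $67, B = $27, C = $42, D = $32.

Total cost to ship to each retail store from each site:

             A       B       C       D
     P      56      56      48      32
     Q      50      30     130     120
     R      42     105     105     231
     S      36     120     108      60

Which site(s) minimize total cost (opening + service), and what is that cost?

Open A only; minimum total cost 251.

For any fixed open set, each retail store goes to its cheapest open site; total = fixed + service.
{A}: P→A 56, Q→A 50, R→A 42, S→A 36. Service 184; fixed 67; total 251.
{A, B}: service 164 + fixed 94 = 258
{A, D}: service 160 + fixed 99 = 259
{A, B, C, D}: service 140 + fixed 168 = 308
No other subset beats 251.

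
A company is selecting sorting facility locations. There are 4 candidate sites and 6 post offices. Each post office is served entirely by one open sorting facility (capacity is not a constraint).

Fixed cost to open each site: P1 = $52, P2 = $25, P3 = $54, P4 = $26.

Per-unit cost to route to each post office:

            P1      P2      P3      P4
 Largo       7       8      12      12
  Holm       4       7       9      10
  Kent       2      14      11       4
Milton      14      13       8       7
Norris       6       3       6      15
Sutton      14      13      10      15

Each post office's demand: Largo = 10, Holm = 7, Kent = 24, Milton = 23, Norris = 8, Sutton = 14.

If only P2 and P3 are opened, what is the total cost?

Each post office is assigned to its cheapest site among the open ones.
{P2, P3}: Largo→P2 8·10=80, Holm→P2 7·7=49, Kent→P3 11·24=264, Milton→P3 8·23=184, Norris→P2 3·8=24, Sutton→P3 10·14=140. Service 741; fixed 79; total 820.

Total cost: 820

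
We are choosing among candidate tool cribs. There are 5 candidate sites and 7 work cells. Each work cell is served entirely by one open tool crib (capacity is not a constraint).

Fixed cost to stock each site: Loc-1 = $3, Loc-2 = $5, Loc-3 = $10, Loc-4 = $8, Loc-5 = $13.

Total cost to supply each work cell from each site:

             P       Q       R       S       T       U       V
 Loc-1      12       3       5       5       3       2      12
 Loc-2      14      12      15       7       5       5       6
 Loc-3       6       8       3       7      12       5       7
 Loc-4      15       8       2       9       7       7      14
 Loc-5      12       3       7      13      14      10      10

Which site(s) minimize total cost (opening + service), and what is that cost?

Open Loc-1 and Loc-3; minimum total cost 42.

For any fixed open set, each work cell goes to its cheapest open site; total = fixed + service.
{Loc-1, Loc-3}: P→Loc-3 6, Q→Loc-1 3, R→Loc-3 3, S→Loc-1 5, T→Loc-1 3, U→Loc-1 2, V→Loc-3 7. Service 29; fixed 13; total 42.
{Loc-1, Loc-2}: service 36 + fixed 8 = 44
{Loc-1}: service 42 + fixed 3 = 45
{Loc-1, Loc-2, Loc-3, Loc-4, Loc-5}: P→Loc-3 6, Q→Loc-1 3, R→Loc-4 2, S→Loc-1 5, T→Loc-1 3, U→Loc-1 2, V→Loc-2 6. Service 27; fixed 39; total 66.
No other subset beats 42.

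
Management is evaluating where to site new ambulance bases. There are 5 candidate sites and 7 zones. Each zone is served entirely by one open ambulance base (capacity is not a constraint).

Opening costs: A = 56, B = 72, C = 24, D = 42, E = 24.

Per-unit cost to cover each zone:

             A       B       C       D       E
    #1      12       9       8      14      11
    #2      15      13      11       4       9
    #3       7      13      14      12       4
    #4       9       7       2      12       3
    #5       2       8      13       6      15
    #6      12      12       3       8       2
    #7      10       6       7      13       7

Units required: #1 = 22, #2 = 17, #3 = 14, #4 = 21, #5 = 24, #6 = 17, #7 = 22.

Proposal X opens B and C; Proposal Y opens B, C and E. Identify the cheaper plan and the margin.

Proposal X: {B, C}: #1→C 8·22=176, #2→C 11·17=187, #3→B 13·14=182, #4→C 2·21=42, #5→B 8·24=192, #6→C 3·17=51, #7→B 6·22=132. Service 962; fixed 96; total 1058.
Proposal Y: {B, C, E}: #1→C 8·22=176, #2→E 9·17=153, #3→E 4·14=56, #4→C 2·21=42, #5→B 8·24=192, #6→E 2·17=34, #7→B 6·22=132. Service 785; fixed 120; total 905.
Difference: |1058 − 905| = 153.

Proposal Y is cheaper by 153.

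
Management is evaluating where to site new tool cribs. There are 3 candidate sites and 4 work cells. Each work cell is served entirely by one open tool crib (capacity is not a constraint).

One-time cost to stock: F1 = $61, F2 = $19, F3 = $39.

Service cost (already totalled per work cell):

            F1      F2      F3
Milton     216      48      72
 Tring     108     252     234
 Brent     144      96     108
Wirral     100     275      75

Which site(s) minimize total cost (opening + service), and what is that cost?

For any fixed open set, each work cell goes to its cheapest open site; total = fixed + service.
{F1, F2}: Milton→F2 48, Tring→F1 108, Brent→F2 96, Wirral→F1 100. Service 352; fixed 80; total 432.
{F1, F2, F3}: service 327 + fixed 119 = 446
{F1, F3}: service 363 + fixed 100 = 463
{F2}: service 671 + fixed 19 = 690
No other subset beats 432.

Open F1 and F2; minimum total cost 432.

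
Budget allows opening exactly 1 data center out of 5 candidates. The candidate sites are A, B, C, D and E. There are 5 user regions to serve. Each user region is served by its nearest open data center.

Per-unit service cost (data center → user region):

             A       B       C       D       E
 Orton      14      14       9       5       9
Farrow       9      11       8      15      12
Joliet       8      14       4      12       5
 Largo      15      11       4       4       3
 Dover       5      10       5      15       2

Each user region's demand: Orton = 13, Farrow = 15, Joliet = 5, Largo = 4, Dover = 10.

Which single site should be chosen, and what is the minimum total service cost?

Choose C only; total service cost 323.

With exactly 1 open, each user region uses its cheapest among the chosen.
{C}: Orton→C 9·13=117, Farrow→C 8·15=120, Joliet→C 4·5=20, Largo→C 4·4=16, Dover→C 5·10=50. Service cost 323.
{E}: service cost 354
{A}: service cost 467
Among all 5 size-1 choices, {C} is lowest.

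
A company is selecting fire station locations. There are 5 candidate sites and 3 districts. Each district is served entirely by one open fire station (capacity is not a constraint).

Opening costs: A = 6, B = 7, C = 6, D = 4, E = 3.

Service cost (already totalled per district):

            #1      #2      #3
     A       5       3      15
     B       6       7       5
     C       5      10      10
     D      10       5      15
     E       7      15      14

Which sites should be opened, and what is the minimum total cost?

Open B only; minimum total cost 25.

For any fixed open set, each district goes to its cheapest open site; total = fixed + service.
{B}: #1→B 6, #2→B 7, #3→B 5. Service 18; fixed 7; total 25.
{A, B}: #1→A 5, #2→A 3, #3→B 5. Service 13; fixed 13; total 26.
{B, D}: service 16 + fixed 11 = 27
{A, B, C, D, E}: #1→A 5, #2→A 3, #3→B 5. Service 13; fixed 26; total 39.
No other subset beats 25.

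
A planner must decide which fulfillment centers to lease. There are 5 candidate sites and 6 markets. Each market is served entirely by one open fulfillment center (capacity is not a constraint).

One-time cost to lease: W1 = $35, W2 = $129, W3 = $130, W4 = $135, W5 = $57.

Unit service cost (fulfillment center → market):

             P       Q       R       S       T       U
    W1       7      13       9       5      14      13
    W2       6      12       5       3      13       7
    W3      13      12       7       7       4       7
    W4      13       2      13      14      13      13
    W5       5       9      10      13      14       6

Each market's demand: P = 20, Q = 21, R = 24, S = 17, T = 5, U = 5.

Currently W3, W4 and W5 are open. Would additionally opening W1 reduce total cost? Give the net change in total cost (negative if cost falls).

Current service cost with {W3, W4, W5}: 479.
Adding W1: each market re-picks its cheapest; new service cost 445, saving 34.
Extra fixed cost: 35. Net change = 35 − 34 = 1.
(Totals: 801 → 802.)

No — net change +1 (cost rises by 1).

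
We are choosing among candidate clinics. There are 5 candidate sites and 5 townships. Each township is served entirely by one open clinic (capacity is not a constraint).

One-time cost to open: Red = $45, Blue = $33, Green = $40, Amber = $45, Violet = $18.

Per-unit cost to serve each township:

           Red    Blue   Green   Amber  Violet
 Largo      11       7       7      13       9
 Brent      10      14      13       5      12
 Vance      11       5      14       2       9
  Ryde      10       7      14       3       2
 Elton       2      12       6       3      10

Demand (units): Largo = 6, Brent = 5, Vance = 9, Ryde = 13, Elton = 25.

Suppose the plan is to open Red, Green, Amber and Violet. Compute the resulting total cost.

Total cost: 309

Each township is assigned to its cheapest site among the open ones.
{Red, Green, Amber, Violet}: Largo→Green 7·6=42, Brent→Amber 5·5=25, Vance→Amber 2·9=18, Ryde→Violet 2·13=26, Elton→Red 2·25=50. Service 161; fixed 148; total 309.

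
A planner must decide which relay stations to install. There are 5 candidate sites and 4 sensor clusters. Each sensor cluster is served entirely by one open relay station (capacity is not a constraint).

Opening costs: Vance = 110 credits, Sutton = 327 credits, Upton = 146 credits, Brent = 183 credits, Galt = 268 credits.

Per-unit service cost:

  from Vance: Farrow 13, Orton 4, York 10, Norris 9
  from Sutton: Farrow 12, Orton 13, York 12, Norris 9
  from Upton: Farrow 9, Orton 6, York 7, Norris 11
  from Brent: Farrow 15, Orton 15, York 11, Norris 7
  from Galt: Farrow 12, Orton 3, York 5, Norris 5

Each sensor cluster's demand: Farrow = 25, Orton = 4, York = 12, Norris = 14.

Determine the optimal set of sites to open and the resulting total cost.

Open Upton only; minimum total cost 633.

For any fixed open set, each sensor cluster goes to its cheapest open site; total = fixed + service.
{Upton}: Farrow→Upton 9·25=225, Orton→Upton 6·4=24, York→Upton 7·12=84, Norris→Upton 11·14=154. Service 487; fixed 146; total 633.
{Vance}: service 587 + fixed 110 = 697
{Vance, Upton}: Farrow→Upton 9·25=225, Orton→Vance 4·4=16, York→Upton 7·12=84, Norris→Vance 9·14=126. Service 451; fixed 256; total 707.
{Vance, Sutton, Upton, Brent, Galt}: service 367 + fixed 1034 = 1401
No other subset beats 633.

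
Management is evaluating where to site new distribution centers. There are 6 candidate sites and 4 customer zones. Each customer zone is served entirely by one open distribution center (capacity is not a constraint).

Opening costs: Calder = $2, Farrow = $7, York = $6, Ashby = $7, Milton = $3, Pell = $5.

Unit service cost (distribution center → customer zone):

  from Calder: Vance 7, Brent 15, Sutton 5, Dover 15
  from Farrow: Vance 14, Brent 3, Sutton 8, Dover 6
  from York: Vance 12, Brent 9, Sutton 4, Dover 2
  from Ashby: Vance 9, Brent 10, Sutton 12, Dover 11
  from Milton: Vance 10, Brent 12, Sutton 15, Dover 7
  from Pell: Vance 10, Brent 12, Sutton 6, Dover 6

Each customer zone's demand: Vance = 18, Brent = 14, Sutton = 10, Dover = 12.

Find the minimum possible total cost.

For any fixed open set, each customer zone goes to its cheapest open site; total = fixed + service.
{Calder, Farrow, York}: Vance→Calder 7·18=126, Brent→Farrow 3·14=42, Sutton→York 4·10=40, Dover→York 2·12=24. Service 232; fixed 15; total 247.
{Calder, Farrow, York, Milton}: service 232 + fixed 18 = 250
{Calder, Farrow, York, Pell}: Vance→Calder 7·18=126, Brent→Farrow 3·14=42, Sutton→York 4·10=40, Dover→York 2·12=24. Service 232; fixed 20; total 252.
{Calder, Farrow, York, Ashby, Milton, Pell}: service 232 + fixed 30 = 262
No other subset beats 247.

Minimum total cost: 247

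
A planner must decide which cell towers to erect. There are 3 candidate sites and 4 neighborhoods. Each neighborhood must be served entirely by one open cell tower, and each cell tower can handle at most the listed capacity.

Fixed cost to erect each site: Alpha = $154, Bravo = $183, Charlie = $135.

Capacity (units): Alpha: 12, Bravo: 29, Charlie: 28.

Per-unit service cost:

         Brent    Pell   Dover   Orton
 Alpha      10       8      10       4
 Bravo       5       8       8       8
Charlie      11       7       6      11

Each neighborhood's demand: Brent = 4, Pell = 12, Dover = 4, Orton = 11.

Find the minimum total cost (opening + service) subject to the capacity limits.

Minimum total cost: 485

Open {Alpha, Charlie}: Brent→Charlie 11·4=44, Pell→Charlie 7·12=84, Dover→Charlie 6·4=24, Orton→Alpha 4·11=44.
Loads: Alpha carries 11/12, Charlie carries 20/28. Service 196; fixed 289; total 485.
Next best feasible plan costs 529.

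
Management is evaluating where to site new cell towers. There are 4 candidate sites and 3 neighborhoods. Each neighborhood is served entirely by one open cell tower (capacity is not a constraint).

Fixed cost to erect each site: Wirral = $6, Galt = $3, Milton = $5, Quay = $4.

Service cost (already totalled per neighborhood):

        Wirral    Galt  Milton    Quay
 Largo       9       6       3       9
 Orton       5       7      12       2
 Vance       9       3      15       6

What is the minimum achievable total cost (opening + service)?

Minimum total cost: 18

For any fixed open set, each neighborhood goes to its cheapest open site; total = fixed + service.
{Galt, Quay}: Largo→Galt 6, Orton→Quay 2, Vance→Galt 3. Service 11; fixed 7; total 18.
{Galt}: Largo→Galt 6, Orton→Galt 7, Vance→Galt 3. Service 16; fixed 3; total 19.
{Galt, Milton, Quay}: Largo→Milton 3, Orton→Quay 2, Vance→Galt 3. Service 8; fixed 12; total 20.
{Wirral, Galt, Milton, Quay}: service 8 + fixed 18 = 26
No other subset beats 18.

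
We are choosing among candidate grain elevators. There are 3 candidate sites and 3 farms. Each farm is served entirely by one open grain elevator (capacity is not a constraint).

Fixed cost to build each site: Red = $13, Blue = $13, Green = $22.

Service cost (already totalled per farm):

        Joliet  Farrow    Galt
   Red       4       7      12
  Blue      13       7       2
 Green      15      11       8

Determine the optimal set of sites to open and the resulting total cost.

For any fixed open set, each farm goes to its cheapest open site; total = fixed + service.
{Blue}: Joliet→Blue 13, Farrow→Blue 7, Galt→Blue 2. Service 22; fixed 13; total 35.
{Red}: service 23 + fixed 13 = 36
{Red, Blue}: Joliet→Red 4, Farrow→Red 7, Galt→Blue 2. Service 13; fixed 26; total 39.
{Red, Blue, Green}: service 13 + fixed 48 = 61
No other subset beats 35.

Open Blue only; minimum total cost 35.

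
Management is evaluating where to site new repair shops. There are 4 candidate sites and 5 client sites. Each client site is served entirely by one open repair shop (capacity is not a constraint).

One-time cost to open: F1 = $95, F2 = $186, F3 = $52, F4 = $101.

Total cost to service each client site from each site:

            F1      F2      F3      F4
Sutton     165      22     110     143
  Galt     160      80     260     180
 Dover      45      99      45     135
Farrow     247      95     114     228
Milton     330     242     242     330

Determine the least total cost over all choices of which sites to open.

For any fixed open set, each client site goes to its cheapest open site; total = fixed + service.
{F2, F3}: Sutton→F2 22, Galt→F2 80, Dover→F3 45, Farrow→F2 95, Milton→F2 242. Service 484; fixed 238; total 722.
{F2}: service 538 + fixed 186 = 724
{F1, F2}: service 484 + fixed 281 = 765
{F1, F2, F3, F4}: Sutton→F2 22, Galt→F2 80, Dover→F1 45, Farrow→F2 95, Milton→F2 242. Service 484; fixed 434; total 918.
No other subset beats 722.

Minimum total cost: 722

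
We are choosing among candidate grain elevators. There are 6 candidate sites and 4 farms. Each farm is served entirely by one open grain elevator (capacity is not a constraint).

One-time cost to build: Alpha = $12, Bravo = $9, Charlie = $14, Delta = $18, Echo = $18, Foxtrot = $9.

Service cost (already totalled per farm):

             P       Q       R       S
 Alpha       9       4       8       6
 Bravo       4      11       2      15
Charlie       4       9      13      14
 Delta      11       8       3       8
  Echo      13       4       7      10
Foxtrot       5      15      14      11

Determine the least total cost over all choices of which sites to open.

Minimum total cost: 37

For any fixed open set, each farm goes to its cheapest open site; total = fixed + service.
{Alpha, Bravo}: P→Bravo 4, Q→Alpha 4, R→Bravo 2, S→Alpha 6. Service 16; fixed 21; total 37.
{Alpha}: service 27 + fixed 12 = 39
{Bravo}: service 32 + fixed 9 = 41
{Alpha, Bravo, Charlie, Delta, Echo, Foxtrot}: service 16 + fixed 80 = 96
No other subset beats 37.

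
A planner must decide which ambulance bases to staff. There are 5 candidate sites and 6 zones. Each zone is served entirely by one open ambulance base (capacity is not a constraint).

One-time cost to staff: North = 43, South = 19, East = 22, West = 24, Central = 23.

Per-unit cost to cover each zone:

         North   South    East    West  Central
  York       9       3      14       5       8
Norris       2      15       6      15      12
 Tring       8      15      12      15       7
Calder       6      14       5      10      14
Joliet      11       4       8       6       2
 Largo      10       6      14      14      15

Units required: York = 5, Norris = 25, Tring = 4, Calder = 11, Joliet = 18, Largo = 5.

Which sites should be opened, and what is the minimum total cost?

Open North, South and Central; minimum total cost 310.

For any fixed open set, each zone goes to its cheapest open site; total = fixed + service.
{North, South, Central}: York→South 3·5=15, Norris→North 2·25=50, Tring→Central 7·4=28, Calder→North 6·11=66, Joliet→Central 2·18=36, Largo→South 6·5=30. Service 225; fixed 85; total 310.
{North, South, East, Central}: York→South 3·5=15, Norris→North 2·25=50, Tring→Central 7·4=28, Calder→East 5·11=55, Joliet→Central 2·18=36, Largo→South 6·5=30. Service 214; fixed 107; total 321.
{North, South}: service 265 + fixed 62 = 327
{North, South, East, West, Central}: service 214 + fixed 131 = 345
No other subset beats 310.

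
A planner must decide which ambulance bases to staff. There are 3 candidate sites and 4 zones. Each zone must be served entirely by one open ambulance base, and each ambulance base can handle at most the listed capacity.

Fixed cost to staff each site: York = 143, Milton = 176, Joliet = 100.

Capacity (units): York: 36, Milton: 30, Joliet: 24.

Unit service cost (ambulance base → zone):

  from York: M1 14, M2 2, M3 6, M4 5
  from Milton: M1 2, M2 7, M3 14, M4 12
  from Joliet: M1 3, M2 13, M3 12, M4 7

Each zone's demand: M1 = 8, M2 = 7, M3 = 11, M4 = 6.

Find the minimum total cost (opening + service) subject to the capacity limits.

Minimum total cost: 365

Open {York}: M1→York 14·8=112, M2→York 2·7=14, M3→York 6·11=66, M4→York 5·6=30.
Loads: York carries 32/36. Service 222; fixed 143; total 365.
Next best feasible plan costs 377.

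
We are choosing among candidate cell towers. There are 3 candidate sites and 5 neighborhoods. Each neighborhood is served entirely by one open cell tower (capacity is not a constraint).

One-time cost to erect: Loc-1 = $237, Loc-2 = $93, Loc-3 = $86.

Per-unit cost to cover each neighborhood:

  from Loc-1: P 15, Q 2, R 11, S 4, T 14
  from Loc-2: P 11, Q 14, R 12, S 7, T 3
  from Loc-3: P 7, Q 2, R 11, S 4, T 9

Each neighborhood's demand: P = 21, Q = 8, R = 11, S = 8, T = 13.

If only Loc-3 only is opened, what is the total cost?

Each neighborhood is assigned to its cheapest site among the open ones.
{Loc-3}: P→Loc-3 7·21=147, Q→Loc-3 2·8=16, R→Loc-3 11·11=121, S→Loc-3 4·8=32, T→Loc-3 9·13=117. Service 433; fixed 86; total 519.

Total cost: 519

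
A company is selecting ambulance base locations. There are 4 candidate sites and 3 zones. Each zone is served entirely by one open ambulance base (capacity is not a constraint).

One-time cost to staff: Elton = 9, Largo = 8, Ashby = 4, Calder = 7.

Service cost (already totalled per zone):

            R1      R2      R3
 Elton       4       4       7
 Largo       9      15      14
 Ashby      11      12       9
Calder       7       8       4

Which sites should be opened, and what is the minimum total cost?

For any fixed open set, each zone goes to its cheapest open site; total = fixed + service.
{Elton}: R1→Elton 4, R2→Elton 4, R3→Elton 7. Service 15; fixed 9; total 24.
{Calder}: service 19 + fixed 7 = 26
{Elton, Ashby}: service 15 + fixed 13 = 28
{Elton, Largo, Ashby, Calder}: service 12 + fixed 28 = 40
No other subset beats 24.

Open Elton only; minimum total cost 24.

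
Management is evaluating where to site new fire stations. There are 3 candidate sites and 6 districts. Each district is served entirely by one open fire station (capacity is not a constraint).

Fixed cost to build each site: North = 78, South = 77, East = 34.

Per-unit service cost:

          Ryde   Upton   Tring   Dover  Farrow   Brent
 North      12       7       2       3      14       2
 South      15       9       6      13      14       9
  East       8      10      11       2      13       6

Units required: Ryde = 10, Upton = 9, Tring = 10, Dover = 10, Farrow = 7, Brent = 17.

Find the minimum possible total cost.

For any fixed open set, each district goes to its cheapest open site; total = fixed + service.
{North, East}: Ryde→East 8·10=80, Upton→North 7·9=63, Tring→North 2·10=20, Dover→East 2·10=20, Farrow→East 13·7=91, Brent→North 2·17=34. Service 308; fixed 112; total 420.
{North}: service 365 + fixed 78 = 443
{North, South, East}: Ryde→East 8·10=80, Upton→North 7·9=63, Tring→North 2·10=20, Dover→East 2·10=20, Farrow→East 13·7=91, Brent→North 2·17=34. Service 308; fixed 189; total 497.
{East}: service 493 + fixed 34 = 527
No other subset beats 420.

Minimum total cost: 420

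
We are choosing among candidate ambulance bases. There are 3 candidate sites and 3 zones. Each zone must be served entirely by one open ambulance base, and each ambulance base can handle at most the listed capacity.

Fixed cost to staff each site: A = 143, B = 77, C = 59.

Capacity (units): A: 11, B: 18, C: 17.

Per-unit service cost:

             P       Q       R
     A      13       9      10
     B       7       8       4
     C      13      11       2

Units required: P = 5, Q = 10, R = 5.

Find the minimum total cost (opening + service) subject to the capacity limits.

Minimum total cost: 261

Open {B, C}: P→B 7·5=35, Q→B 8·10=80, R→C 2·5=10.
Loads: B carries 15/18, C carries 5/17. Service 125; fixed 136; total 261.
Next best feasible plan costs 291.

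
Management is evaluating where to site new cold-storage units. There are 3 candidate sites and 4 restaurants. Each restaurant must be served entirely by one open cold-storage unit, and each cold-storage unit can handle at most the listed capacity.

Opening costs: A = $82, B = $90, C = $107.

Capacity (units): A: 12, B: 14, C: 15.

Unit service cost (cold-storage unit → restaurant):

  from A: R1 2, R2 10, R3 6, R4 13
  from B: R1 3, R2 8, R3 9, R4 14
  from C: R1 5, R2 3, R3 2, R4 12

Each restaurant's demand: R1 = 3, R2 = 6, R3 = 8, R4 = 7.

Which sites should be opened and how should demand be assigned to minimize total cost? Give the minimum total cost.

Open {A, C}: R1→A 2·3=6, R2→C 3·6=18, R3→C 2·8=16, R4→A 13·7=91.
Loads: A carries 10/12, C carries 14/15. Service 131; fixed 189; total 320.
Next best feasible plan costs 338.

Minimum total cost: 320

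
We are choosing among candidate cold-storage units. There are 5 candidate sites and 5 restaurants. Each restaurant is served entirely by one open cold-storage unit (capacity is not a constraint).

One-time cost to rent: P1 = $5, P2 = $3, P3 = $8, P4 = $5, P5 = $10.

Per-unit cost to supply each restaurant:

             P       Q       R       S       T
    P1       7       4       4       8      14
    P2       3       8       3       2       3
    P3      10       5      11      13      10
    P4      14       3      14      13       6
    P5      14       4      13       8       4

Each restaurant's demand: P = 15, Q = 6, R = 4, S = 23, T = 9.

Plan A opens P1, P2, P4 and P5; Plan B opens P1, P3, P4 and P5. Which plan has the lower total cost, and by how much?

Plan A is cheaper by 216.

Plan A: {P1, P2, P4, P5}: P→P2 3·15=45, Q→P4 3·6=18, R→P2 3·4=12, S→P2 2·23=46, T→P2 3·9=27. Service 148; fixed 23; total 171.
Plan B: {P1, P3, P4, P5}: P→P1 7·15=105, Q→P4 3·6=18, R→P1 4·4=16, S→P1 8·23=184, T→P5 4·9=36. Service 359; fixed 28; total 387.
Difference: |171 − 387| = 216.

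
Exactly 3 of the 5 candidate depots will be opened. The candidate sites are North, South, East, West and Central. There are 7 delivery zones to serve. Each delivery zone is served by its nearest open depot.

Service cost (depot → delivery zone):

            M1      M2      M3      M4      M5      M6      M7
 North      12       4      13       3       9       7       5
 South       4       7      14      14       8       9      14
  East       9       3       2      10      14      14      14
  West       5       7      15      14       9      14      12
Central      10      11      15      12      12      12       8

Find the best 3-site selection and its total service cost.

With exactly 3 open, each delivery zone uses its cheapest among the chosen.
{North, South, East}: M1→South 4, M2→East 3, M3→East 2, M4→North 3, M5→South 8, M6→North 7, M7→North 5. Service cost 32.
{North, East, West}: service cost 34
{North, East, Central}: service cost 38
Among all 10 size-3 choices, {North, South, East} is lowest.

Choose North, South and East; total service cost 32.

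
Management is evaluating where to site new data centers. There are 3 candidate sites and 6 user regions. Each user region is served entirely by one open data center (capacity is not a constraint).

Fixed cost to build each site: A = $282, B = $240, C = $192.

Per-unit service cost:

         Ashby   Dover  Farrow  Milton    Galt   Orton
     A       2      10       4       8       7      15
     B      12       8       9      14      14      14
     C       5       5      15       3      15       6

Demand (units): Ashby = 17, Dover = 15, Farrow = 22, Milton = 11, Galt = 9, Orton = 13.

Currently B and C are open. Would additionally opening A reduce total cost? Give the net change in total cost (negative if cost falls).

Current service cost with {B, C}: 595.
Adding A: each user region re-picks its cheapest; new service cost 371, saving 224.
Extra fixed cost: 282. Net change = 282 − 224 = 58.
(Totals: 1027 → 1085.)

No — net change +58 (cost rises by 58).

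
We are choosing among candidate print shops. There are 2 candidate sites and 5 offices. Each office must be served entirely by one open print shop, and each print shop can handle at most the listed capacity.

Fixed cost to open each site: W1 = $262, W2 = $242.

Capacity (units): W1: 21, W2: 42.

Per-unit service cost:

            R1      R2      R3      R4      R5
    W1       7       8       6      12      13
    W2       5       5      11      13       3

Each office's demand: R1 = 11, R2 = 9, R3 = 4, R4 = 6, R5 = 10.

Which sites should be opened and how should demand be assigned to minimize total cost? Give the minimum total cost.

Minimum total cost: 494

Open {W2}: R1→W2 5·11=55, R2→W2 5·9=45, R3→W2 11·4=44, R4→W2 13·6=78, R5→W2 3·10=30.
Loads: W2 carries 40/42. Service 252; fixed 242; total 494.
Next best feasible plan costs 730.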